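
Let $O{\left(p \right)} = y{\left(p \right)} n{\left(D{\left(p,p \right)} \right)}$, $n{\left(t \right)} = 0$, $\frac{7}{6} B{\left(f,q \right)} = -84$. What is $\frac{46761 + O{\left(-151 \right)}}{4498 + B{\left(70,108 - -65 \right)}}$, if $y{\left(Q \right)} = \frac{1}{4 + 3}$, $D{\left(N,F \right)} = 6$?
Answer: $\frac{46761}{4426} \approx 10.565$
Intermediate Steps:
$B{\left(f,q \right)} = -72$ ($B{\left(f,q \right)} = \frac{6}{7} \left(-84\right) = -72$)
$y{\left(Q \right)} = \frac{1}{7}$
$O{\left(p \right)} = 0$ ($O{\left(p \right)} = \frac{1}{7} \cdot 0 = 0$)
$\frac{46761 + O{\left(-151 \right)}}{4498 + B{\left(70,108 - -65 \right)}} = \frac{46761 + 0}{4498 - 72} = \frac{46761}{4426}$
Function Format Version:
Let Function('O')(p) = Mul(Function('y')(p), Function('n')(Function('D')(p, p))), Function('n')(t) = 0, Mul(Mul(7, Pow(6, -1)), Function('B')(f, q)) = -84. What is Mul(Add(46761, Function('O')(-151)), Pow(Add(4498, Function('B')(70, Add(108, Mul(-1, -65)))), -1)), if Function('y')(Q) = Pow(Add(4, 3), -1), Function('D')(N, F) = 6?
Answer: Rational(46761, 4426) ≈ 10.565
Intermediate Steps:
Function('B')(f, q) = -72 (Function('B')(f, q) = Mul(Rational(6, 7), -84) = -72)
Function('y')(Q) = Rational(1, 7) (Function('y')(Q) = Pow(7, -1) = Rational(1, 7))
Function('O')(p) = 0 (Function('O')(p) = Mul(Rational(1, 7), 0) = 0)
Mul(Add(46761, Function('O')(-151)), Pow(Add(4498, Function('B')(70, Add(108, Mul(-1, -65)))), -1)) = Mul(Add(46761, 0), Pow(Add(4498, -72), -1)) = Mul(46761, Pow(4426, -1)) = Mul(46761, Rational(1, 4426)) = Rational(46761, 4426)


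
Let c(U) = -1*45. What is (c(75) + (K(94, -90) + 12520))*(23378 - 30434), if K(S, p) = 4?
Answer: -88051824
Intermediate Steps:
c(U) = -45
(c(75) + (K(94, -90) + 12520))*(23378 - 30434) = (-45 + (4 + 12520))*(23378 - 30434) = (-45 + 12524)*(-7056) = 12479*(-7056) = -88051824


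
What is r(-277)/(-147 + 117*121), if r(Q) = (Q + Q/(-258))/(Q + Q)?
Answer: 257/7229160 ≈ 3.5550e-5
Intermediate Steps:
r(Q) = 257/516 (r(Q) = (Q + Q*(-1/258))/((2*Q)) = (Q - Q/258)*(1/(2*Q)) = (257*Q/258)*(1/(2*Q)) = 257/516)
r(-277)/(-147 + 117*121) = 257/(516*(-147 + 117*121)) = 257/(516*(-147 + 14157)) = (257/516)/14010 = (257/516)*(1/14010) = 257/7229160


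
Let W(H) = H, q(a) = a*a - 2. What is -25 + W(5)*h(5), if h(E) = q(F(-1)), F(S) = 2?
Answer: -15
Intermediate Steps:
q(a) = -2 + a**2 (q(a) = a**2 - 2 = -2 + a**2)
h(E) = 2 (h(E) = -2 + 2**2 = -2 + 4 = 2)
-25 + W(5)*h(5) = -25 + 5*2 = -25 + 10 = -15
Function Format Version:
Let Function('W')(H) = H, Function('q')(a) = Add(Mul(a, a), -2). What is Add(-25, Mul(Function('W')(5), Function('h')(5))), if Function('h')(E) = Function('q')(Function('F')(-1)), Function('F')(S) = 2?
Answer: -15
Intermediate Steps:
Function('q')(a) = Add(-2, Pow(a, 2)) (Function('q')(a) = Add(Pow(a, 2), -2) = Add(-2, Pow(a, 2)))
Function('h')(E) = 2 (Function('h')(E) = Add(-2, Pow(2, 2)) = Add(-2, 4) = 2)
Add(-25, Mul(Function('W')(5), Function('h')(5))) = Add(-25, Mul(5, 2)) = Add(-25, 10) = -15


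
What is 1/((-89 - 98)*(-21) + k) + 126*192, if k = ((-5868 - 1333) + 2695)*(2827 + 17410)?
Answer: 2205923207039/91183995 ≈ 24192.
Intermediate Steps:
k = -91187922 (k = (-7201 + 2695)*20237 = -4506*20237 = -91187922)
1/((-89 - 98)*(-21) + k) + 126*192 = 1/((-89 - 98)*(-21) - 91187922) + 126*192 = 1/(-187*(-21) - 91187922) + 24192 = 1/(3927 - 91187922) + 24192 = 1/(-91183995) + 24192 = -1/91183995 + 24192 = 2205923207039/91183995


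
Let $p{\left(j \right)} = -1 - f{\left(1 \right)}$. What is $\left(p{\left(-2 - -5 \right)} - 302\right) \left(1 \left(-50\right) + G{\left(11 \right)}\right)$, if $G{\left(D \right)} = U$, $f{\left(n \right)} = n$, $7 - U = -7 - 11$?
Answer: $7600$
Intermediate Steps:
$U = 25$ ($U = 7 - \left(-7 - 11\right) = 7 - -18 = 7 + 18 = 25$)
$G{\left(D \right)} = 25$
$p{\left(j \right)} = -2$ ($p{\left(j \right)} = -1 - 1 = -2$)
$\left(p{\left(-2 - -5 \right)} - 302\right) \left(1 \left(-50\right) + G{\left(11 \right)}\right) = \left(-2 - 302\right) \left(1 \left(-50\right) + 25\right) = - 304 \left(-50 + 25\right) = \left(-304\right) \left(-25\right) = 7600$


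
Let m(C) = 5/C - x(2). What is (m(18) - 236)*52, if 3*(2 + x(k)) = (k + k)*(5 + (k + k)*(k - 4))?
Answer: -107510/9 ≈ -11946.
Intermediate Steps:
x(k) = -2 + 2*k*(5 + 2*k*(-4 + k))/3 (x(k) = -2 + ((k + k)*(5 + (k + k)*(k - 4)))/3 = -2 + ((2*k)*(5 + (2*k)*(-4 + k)))/3 = -2 + ((2*k)*(5 + 2*k*(-4 + k)))/3 = -2 + (2*k*(5 + 2*k*(-4 + k)))/3 = -2 + 2*k*(5 + 2*k*(-4 + k))/3)
m(C) = 6 + 5/C (m(C) = 5/C - (-2 - 16/3*2² + (4/3)*2³ + (10/3)*2) = 5/C - (-2 - 16/3*4 + (4/3)*8 + 20/3) = 5/C - (-2 - 64/3 + 32/3 + 20/3) = 5/C - 1*(-6) = 5/C + 6 = 6 + 5/C)
(m(18) - 236)*52 = ((6 + 5/18) - 236)*52 = (113/18 - 236)*52 = -4135/18*52 = -107510/9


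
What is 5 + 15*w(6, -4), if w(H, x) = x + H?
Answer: 35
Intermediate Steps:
w(H, x) = H + x
5 + 15*w(6, -4) = 5 + 15*(6 - 4) = 5 + 15*2 = 5 + 30 = 35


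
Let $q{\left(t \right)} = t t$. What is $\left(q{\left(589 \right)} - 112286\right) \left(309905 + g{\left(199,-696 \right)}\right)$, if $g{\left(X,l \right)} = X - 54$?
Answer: $72748581750$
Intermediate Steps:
$q{\left(t \right)} = t^{2}$
$g{\left(X,l \right)} = -54 + X$
$\left(q{\left(589 \right)} - 112286\right) \left(309905 + g{\left(199,-696 \right)}\right) = \left(589^{2} - 112286\right) \left(309905 + \left(-54 + 199\right)\right) = \left(346921 - 112286\right) \left(309905 + 145\right) = 234635 \cdot 310050 = 72748581750$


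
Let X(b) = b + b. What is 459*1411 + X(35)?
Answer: 647719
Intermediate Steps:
X(b) = 2*b
459*1411 + X(35) = 459*1411 + 2*35 = 647649 + 70 = 647719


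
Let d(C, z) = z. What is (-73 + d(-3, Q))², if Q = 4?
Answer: 4761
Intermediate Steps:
(-73 + d(-3, Q))² = (-73 + 4)² = (-69)² = 4761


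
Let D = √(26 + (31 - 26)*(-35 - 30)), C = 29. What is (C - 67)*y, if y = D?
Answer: -38*I*√299 ≈ -657.08*I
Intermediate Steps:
D = I*√299 (D = √(26 + 5*(-65)) = √(26 - 325) = √(-299) = I*√299 ≈ 17.292*I)
y = I*√299 ≈ 17.292*I
(C - 67)*y = (29 - 67)*(I*√299) = -38*I*√299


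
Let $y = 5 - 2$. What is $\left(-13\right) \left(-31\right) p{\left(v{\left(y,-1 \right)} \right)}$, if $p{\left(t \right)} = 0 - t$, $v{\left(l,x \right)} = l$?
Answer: $-1209$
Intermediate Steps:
$y = 3$
$p{\left(t \right)} = - t$
$\left(-13\right) \left(-31\right) p{\left(v{\left(y,-1 \right)} \right)} = \left(-13\right) \left(-31\right) \left(\left(-1\right) 3\right) = 403 \left(-3\right) = -1209$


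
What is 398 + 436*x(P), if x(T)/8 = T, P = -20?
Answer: -69362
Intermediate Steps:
x(T) = 8*T
398 + 436*x(P) = 398 + 436*(8*(-20)) = 398 + 436*(-160) = 398 - 69760 = -69362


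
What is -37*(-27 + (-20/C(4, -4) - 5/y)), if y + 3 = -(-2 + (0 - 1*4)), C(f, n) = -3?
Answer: 814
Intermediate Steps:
y = 3 (y = -3 - (-2 + (0 - 1*4)) = -3 - (-2 + (0 - 4)) = -3 - (-2 - 4) = -3 - 1*(-6) = -3 + 6 = 3)
-37*(-27 + (-20/C(4, -4) - 5/y)) = -37*(-27 + (-20/(-3) - 5/3)) = -37*(-27 + (-20*(-1/3) - 5*1/3)) = -37*(-27 + (20/3 - 5/3)) = -37*(-27 + 5) = -37*(-22) = 814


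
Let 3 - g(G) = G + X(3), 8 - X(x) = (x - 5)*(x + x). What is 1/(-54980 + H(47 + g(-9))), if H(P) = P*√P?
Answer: -54980/3022741081 - 39*√39/3022741081 ≈ -1.8269e-5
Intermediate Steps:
X(x) = 8 - 2*x*(-5 + x) (X(x) = 8 - (x - 5)*(x + x) = 8 - (-5 + x)*2*x = 8 - 2*x*(-5 + x))
g(G) = -17 - G (g(G) = 3 - (G + (8 - 2*3² + 10*3)) = 3 - (G + (8 - 2*9 + 30)) = 3 - (G + (8 - 18 + 30)) = 3 - (G + 20) = 3 - (20 + G) = 3 + (-20 - G) = -17 - G)
H(P) = P^(3/2)
1/(-54980 + H(47 + g(-9))) = 1/(-54980 + (47 + (-17 - 1*(-9)))^(3/2)) = 1/(-54980 + (47 + (-17 + 9))^(3/2)) = 1/(-54980 + (47 - 8)^(3/2)) = 1/(-54980 + 39^(3/2)) = 1/(-54980 + 39*√39)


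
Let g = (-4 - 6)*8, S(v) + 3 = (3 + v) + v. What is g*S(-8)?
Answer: 1280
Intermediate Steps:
S(v) = 2*v (S(v) = -3 + ((3 + v) + v) = -3 + (3 + 2*v) = 2*v)
g = -80 (g = -10*8 = -80)
g*S(-8) = -160*(-8) = -80*(-16) = 1280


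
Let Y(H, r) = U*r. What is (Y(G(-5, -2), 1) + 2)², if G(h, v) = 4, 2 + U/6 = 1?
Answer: 16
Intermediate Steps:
U = -6 (U = -12 + 6*1 = -12 + 6 = -6)
Y(H, r) = -6*r
(Y(G(-5, -2), 1) + 2)² = (-6*1 + 2)² = (-6 + 2)² = (-4)² = 16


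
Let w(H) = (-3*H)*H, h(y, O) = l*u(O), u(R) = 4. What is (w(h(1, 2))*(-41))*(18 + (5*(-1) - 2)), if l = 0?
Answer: 0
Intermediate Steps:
h(y, O) = 0 (h(y, O) = 0*4 = 0)
w(H) = -3*H²
(w(h(1, 2))*(-41))*(18 + (5*(-1) - 2)) = (-3*0²*(-41))*(18 + (5*(-1) - 2)) = (-3*0*(-41))*(18 + (-5 - 2)) = (0*(-41))*(18 - 7) = 0*11 = 0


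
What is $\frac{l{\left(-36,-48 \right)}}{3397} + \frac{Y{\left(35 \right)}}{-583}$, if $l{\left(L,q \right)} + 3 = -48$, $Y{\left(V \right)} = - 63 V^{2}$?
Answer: $\frac{262133742}{1980451} \approx 132.36$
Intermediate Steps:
$l{\left(L,q \right)} = -51$ ($l{\left(L,q \right)} = -3 - 48 = -51$)
$\frac{l{\left(-36,-48 \right)}}{3397} + \frac{Y{\left(35 \right)}}{-583} = - \frac{51}{3397} + \frac{\left(-63\right) 35^{2}}{-583} = \left(-51\right) \frac{1}{3397} + \left(-63\right) 1225 \left(- \frac{1}{583}\right) = - \frac{51}{3397} - - \frac{77175}{583} = - \frac{51}{3397} + \frac{77175}{583} = \frac{262133742}{1980451}$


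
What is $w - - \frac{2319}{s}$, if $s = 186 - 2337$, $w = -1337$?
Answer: $- \frac{959402}{717} \approx -1338.1$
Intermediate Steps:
$s = -2151$
$w - - \frac{2319}{s} = -1337 - - \frac{2319}{-2151} = -1337 - \left(-2319\right) \left(- \frac{1}{2151}\right) = -1337 - \frac{773}{717} = - \frac{959402}{717}$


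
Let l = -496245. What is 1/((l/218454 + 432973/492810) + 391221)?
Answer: 8971359645/3509771794191986 ≈ 2.5561e-6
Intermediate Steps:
1/((l/218454 + 432973/492810) + 391221) = 1/((-496245/218454 + 432973/492810) + 391221) = 1/((-496245*1/218454 + 432973*(1/492810)) + 391221) = 1/((-165415/72818 + 432973/492810) + 391221) = 1/(-12497484559/8971359645 + 391221) = 1/(3509771794191986/8971359645) = 8971359645/3509771794191986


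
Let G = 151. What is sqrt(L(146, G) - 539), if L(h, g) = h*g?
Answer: sqrt(21507) ≈ 146.65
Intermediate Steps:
L(h, g) = g*h
sqrt(L(146, G) - 539) = sqrt(151*146 - 539) = sqrt(22046 - 539) = sqrt(21507)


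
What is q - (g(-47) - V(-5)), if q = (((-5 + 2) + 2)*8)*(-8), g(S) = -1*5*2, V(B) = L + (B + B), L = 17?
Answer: 81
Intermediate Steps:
V(B) = 17 + 2*B (V(B) = 17 + (B + B) = 17 + 2*B)
g(S) = -10 (g(S) = -5*2 = -10)
q = 64 (q = ((-3 + 2)*8)*(-8) = -1*8*(-8) = -8*(-8) = 64)
q - (g(-47) - V(-5)) = 64 - (-10 - (17 + 2*(-5))) = 64 - (-10 - (17 - 10)) = 64 - (-10 - 1*7) = 64 - (-10 - 7) = 64 - 1*(-17) = 64 + 17 = 81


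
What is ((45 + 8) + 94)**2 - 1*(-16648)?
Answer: 38257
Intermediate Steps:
((45 + 8) + 94)**2 - 1*(-16648) = (53 + 94)**2 + 16648 = 147**2 + 16648 = 21609 + 16648 = 38257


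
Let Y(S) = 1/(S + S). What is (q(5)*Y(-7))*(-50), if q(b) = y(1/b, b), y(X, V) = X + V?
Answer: 130/7 ≈ 18.571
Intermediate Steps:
y(X, V) = V + X
q(b) = b + 1/b
Y(S) = 1/(2*S)
(q(5)*Y(-7))*(-50) = ((5 + 1/5)*((1/2)/(-7)))*(-50) = ((5 + 1/5)*((1/2)*(-1/7)))*(-50) = ((26/5)*(-1/14))*(-50) = -13/35*(-50) = 130/7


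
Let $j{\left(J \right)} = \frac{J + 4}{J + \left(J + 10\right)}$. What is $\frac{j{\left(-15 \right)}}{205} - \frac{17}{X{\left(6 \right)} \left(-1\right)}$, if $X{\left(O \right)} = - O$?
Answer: $- \frac{34817}{12300} \approx -2.8307$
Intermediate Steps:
$j{\left(J \right)} = \frac{4 + J}{10 + 2 J}$ ($j{\left(J \right)} = \frac{4 + J}{J + \left(10 + J\right)} = \frac{4 + J}{10 + 2 J}$)
$\frac{j{\left(-15 \right)}}{205} - \frac{17}{X{\left(6 \right)} \left(-1\right)} = \frac{\frac{1}{2} \frac{1}{5 - 15} \left(4 - 15\right)}{205} - \frac{17}{\left(-1\right) 6 \left(-1\right)} = \frac{1}{2} \frac{1}{-10} \left(-11\right) \frac{1}{205} - \frac{17}{\left(-6\right) \left(-1\right)} = \frac{1}{2} \left(- \frac{1}{10}\right) \left(-11\right) \frac{1}{205} - \frac{17}{6} = \frac{11}{20} \cdot \frac{1}{205} - \frac{17}{6} = \frac{11}{4100} - \frac{17}{6} = - \frac{34817}{12300}$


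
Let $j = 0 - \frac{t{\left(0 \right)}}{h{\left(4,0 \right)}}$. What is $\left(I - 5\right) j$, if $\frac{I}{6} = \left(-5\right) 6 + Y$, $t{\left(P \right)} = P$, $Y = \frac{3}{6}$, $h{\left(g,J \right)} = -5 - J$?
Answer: $0$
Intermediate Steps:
$Y = \frac{1}{2}$ ($Y = 3 \cdot \frac{1}{6} = \frac{1}{2} \approx 0.5$)
$I = -177$ ($I = 6 \left(\left(-5\right) 6 + \frac{1}{2}\right) = 6 \left(-30 + \frac{1}{2}\right) = 6 \left(- \frac{59}{2}\right) = -177$)
$j = 0$ ($j = 0 - \frac{0}{-5 - 0} = 0 - \frac{0}{-5 + 0} = 0 - \frac{0}{-5} = 0 - 0 \left(- \frac{1}{5}\right) = 0 - 0 = 0 + 0 = 0$)
$\left(I - 5\right) j = \left(-177 - 5\right) 0 = \left(-182\right) 0 = 0$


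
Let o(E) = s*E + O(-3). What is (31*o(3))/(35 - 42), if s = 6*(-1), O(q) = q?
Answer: 93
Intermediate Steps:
s = -6
o(E) = -3 - 6*E (o(E) = -6*E - 3 = -3 - 6*E)
(31*o(3))/(35 - 42) = (31*(-3 - 6*3))/(35 - 42) = (31*(-3 - 18))/(-7) = (31*(-21))*(-⅐) = -651*(-⅐) = 93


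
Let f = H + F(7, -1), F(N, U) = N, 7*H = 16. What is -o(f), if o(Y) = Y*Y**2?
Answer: -274625/343 ≈ -800.66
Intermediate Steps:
H = 16/7 (H = (1/7)*16 = 16/7 ≈ 2.2857)
f = 65/7 (f = 16/7 + 7 = 65/7 ≈ 9.2857)
o(Y) = Y**3
-o(f) = -(65/7)**3 = -1*274625/343 = -274625/343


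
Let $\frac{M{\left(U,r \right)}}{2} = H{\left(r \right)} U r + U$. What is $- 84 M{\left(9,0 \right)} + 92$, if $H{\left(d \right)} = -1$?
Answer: $-1420$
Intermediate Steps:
$M{\left(U,r \right)} = 2 U - 2 U r$ ($M{\left(U,r \right)} = 2 \left(- U r + U\right) = 2 \left(U - U r\right) = 2 U - 2 U r$)
$- 84 M{\left(9,0 \right)} + 92 = - 84 \cdot 2 \cdot 9 \left(1 - 0\right) + 92 = - 84 \cdot 2 \cdot 9 \left(1 + 0\right) + 92 = - 84 \cdot 2 \cdot 9 \cdot 1 + 92 = \left(-84\right) 18 + 92 = -1512 + 92 = -1420$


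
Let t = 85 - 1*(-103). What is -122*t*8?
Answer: -183488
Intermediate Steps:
t = 188 (t = 85 + 103 = 188)
-122*t*8 = -122*188*8 = -22936*8 = -183488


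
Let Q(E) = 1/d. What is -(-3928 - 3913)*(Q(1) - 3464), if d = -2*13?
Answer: -706199665/26 ≈ -2.7162e+7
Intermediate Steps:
d = -26
Q(E) = -1/26 (Q(E) = 1/(-26) = -1/26)
-(-3928 - 3913)*(Q(1) - 3464) = -(-3928 - 3913)*(-1/26 - 3464) = -(-7841)*(-90065)/26 = -1*706199665/26 = -706199665/26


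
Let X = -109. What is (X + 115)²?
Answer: 36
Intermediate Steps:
(X + 115)² = (-109 + 115)² = 6² = 36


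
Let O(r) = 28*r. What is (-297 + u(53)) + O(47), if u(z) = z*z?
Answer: 3828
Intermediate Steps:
u(z) = z²
(-297 + u(53)) + O(47) = (-297 + 53²) + 28*47 = (-297 + 2809) + 1316 = 2512 + 1316 = 3828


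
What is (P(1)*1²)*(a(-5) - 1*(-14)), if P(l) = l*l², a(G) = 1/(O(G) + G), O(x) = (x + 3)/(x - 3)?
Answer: 262/19 ≈ 13.789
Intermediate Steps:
O(x) = (3 + x)/(-3 + x)
a(G) = 1/(G + (3 + G)/(-3 + G)) (a(G) = 1/((3 + G)/(-3 + G) + G) = 1/(G + (3 + G)/(-3 + G)))
P(l) = l³
(P(1)*1²)*(a(-5) - 1*(-14)) = (1³*1²)*((-3 - 5)/(3 - 5 - 5*(-3 - 5)) - 1*(-14)) = (1*1)*(-8/(3 - 5 - 5*(-8)) + 14) = 1*(-8/(3 - 5 + 40) + 14) = 1*(-8/38 + 14) = 1*((1/38)*(-8) + 14) = 1*(-4/19 + 14) = 1*(262/19) = 262/19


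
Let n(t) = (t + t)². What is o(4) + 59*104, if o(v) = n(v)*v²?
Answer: 7160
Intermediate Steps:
n(t) = 4*t² (n(t) = (2*t)² = 4*t²)
o(v) = 4*v⁴ (o(v) = (4*v²)*v² = 4*v⁴)
o(4) + 59*104 = 4*4⁴ + 59*104 = 4*256 + 6136 = 1024 + 6136 = 7160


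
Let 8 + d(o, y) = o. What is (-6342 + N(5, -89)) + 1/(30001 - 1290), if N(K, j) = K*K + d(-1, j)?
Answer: -181625785/28711 ≈ -6326.0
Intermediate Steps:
d(o, y) = -8 + o
N(K, j) = -9 + K² (N(K, j) = K*K + (-8 - 1) = K² - 9 = -9 + K²)
(-6342 + N(5, -89)) + 1/(30001 - 1290) = (-6342 + (-9 + 5²)) + 1/(30001 - 1290) = (-6342 + (-9 + 25)) + 1/28711 = (-6342 + 16) + 1/28711 = -6326 + 1/28711 = -181625785/28711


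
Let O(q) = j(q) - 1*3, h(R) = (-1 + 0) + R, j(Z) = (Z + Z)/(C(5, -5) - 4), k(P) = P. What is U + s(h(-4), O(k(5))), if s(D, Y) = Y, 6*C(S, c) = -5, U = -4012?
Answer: -116495/29 ≈ -4017.1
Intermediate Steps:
C(S, c) = -5/6 (C(S, c) = (1/6)*(-5) = -5/6)
j(Z) = -12*Z/29 (j(Z) = (Z + Z)/(-5/6 - 4) = (2*Z)/(-29/6) = (2*Z)*(-6/29) = -12*Z/29)
h(R) = -1 + R
O(q) = -3 - 12*q/29 (O(q) = -12*q/29 - 1*3 = -12*q/29 - 3 = -3 - 12*q/29)
U + s(h(-4), O(k(5))) = -4012 + (-3 - 12/29*5) = -4012 + (-3 - 60/29) = -4012 - 147/29 = -116495/29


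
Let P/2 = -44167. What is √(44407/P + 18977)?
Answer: √148071626318274/88334 ≈ 137.76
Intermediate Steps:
P = -88334 (P = 2*(-44167) = -88334)
√(44407/P + 18977) = √(44407/(-88334) + 18977) = √(44407*(-1/88334) + 18977) = √(-44407/88334 + 18977) = √(1676269911/88334) = √148071626318274/88334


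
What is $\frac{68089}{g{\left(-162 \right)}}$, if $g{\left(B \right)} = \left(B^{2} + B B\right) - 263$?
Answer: $\frac{68089}{52225} \approx 1.3038$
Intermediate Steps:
$g{\left(B \right)} = -263 + 2 B^{2}$ ($g{\left(B \right)} = \left(B^{2} + B^{2}\right) - 263 = 2 B^{2} - 263 = -263 + 2 B^{2}$)
$\frac{68089}{g{\left(-162 \right)}} = \frac{68089}{-263 + 2 \left(-162\right)^{2}} = \frac{68089}{-263 + 2 \cdot 26244} = \frac{68089}{-263 + 52488} = \frac{68089}{52225}$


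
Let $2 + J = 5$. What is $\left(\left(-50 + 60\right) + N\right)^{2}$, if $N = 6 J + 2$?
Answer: $900$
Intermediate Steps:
$J = 3$ ($J = -2 + 5 = 3$)
$N = 20$ ($N = 6 \cdot 3 + 2 = 18 + 2 = 20$)
$\left(\left(-50 + 60\right) + N\right)^{2} = \left(\left(-50 + 60\right) + 20\right)^{2} = \left(10 + 20\right)^{2} = 30^{2} = 900$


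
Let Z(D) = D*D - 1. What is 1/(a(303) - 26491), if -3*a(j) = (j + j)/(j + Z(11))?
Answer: -423/11205895 ≈ -3.7748e-5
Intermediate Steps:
Z(D) = -1 + D² (Z(D) = D² - 1 = -1 + D²)
a(j) = -2*j/(3*(120 + j)) (a(j) = -(j + j)/(3*(j + (-1 + 11²))) = -2*j/(3*(j + (-1 + 121))) = -2*j/(3*(j + 120)) = -2*j/(3*(120 + j)))
1/(a(303) - 26491) = 1/(-2*303/(360 + 3*303) - 26491) = 1/(-2*303/(360 + 909) - 26491) = 1/(-2*303/1269 - 26491) = 1/(-2*303*1/1269 - 26491) = 1/(-202/423 - 26491) = 1/(-11205895/423) = -423/11205895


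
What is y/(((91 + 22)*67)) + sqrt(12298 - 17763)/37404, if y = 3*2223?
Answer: 6669/7571 + I*sqrt(5465)/37404 ≈ 0.88086 + 0.0019764*I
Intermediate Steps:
y = 6669
y/(((91 + 22)*67)) + sqrt(12298 - 17763)/37404 = 6669/(((91 + 22)*67)) + sqrt(12298 - 17763)/37404 = 6669/((113*67)) + sqrt(-5465)*(1/37404) = 6669/7571 + (I*sqrt(5465))*(1/37404) = 6669*(1/7571) + I*sqrt(5465)/37404 = 6669/7571 + I*sqrt(5465)/37404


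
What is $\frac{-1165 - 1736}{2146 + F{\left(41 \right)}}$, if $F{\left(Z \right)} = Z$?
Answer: $- \frac{967}{729} \approx -1.3265$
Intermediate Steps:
$\frac{-1165 - 1736}{2146 + F{\left(41 \right)}} = \frac{-1165 - 1736}{2146 + 41} = - \frac{2901}{2187} = \left(-2901\right) \frac{1}{2187} = - \frac{967}{729}$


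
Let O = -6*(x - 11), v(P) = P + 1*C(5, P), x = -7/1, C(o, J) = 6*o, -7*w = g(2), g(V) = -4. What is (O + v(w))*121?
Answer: 117370/7 ≈ 16767.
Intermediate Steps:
w = 4/7 (w = -⅐*(-4) = 4/7 ≈ 0.57143)
x = -7 (x = -7*1 = -7)
v(P) = 30 + P (v(P) = P + 1*(6*5) = P + 1*30 = P + 30 = 30 + P)
O = 108 (O = -6*(-7 - 11) = -6*(-18) = 108)
(O + v(w))*121 = (108 + (30 + 4/7))*121 = (108 + 214/7)*121 = (970/7)*121 = 117370/7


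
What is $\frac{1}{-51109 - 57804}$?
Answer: $- \frac{1}{108913} \approx -9.1816 \cdot 10^{-6}$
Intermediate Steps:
$\frac{1}{-51109 - 57804} = \frac{1}{-108913} = - \frac{1}{108913}$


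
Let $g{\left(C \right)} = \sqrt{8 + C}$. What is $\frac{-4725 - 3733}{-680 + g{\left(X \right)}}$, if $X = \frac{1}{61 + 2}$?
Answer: $\frac{72468144}{5826139} + \frac{25374 \sqrt{3535}}{29130695} \approx 12.49$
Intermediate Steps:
$X = \frac{1}{63} \approx 0.015873$
$\frac{-4725 - 3733}{-680 + g{\left(X \right)}} = \frac{-4725 - 3733}{-680 + \sqrt{8 + \frac{1}{63}}} = - \frac{8458}{-680 + \sqrt{\frac{505}{63}}} = - \frac{8458}{-680 + \frac{\sqrt{3535}}{21}}$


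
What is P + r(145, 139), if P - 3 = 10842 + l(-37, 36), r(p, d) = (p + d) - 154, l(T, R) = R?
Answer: 11011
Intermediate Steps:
r(p, d) = -154 + d + p (r(p, d) = (d + p) - 154 = -154 + d + p)
P = 10881 (P = 3 + (10842 + 36) = 3 + 10878 = 10881)
P + r(145, 139) = 10881 + (-154 + 139 + 145) = 10881 + 130 = 11011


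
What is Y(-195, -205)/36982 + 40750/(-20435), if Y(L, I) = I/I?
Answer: -301399213/151145434 ≈ -1.9941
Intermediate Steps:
Y(L, I) = 1
Y(-195, -205)/36982 + 40750/(-20435) = 1/36982 + 40750/(-20435) = 1*(1/36982) + 40750*(-1/20435) = 1/36982 - 8150/4087 = -301399213/151145434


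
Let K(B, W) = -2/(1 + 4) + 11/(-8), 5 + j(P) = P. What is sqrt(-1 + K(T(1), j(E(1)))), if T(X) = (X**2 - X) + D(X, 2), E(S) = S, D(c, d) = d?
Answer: I*sqrt(1110)/20 ≈ 1.6658*I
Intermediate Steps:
T(X) = 2 + X**2 - X (T(X) = (X**2 - X) + 2 = 2 + X**2 - X)
j(P) = -5 + P
K(B, W) = -71/40 (K(B, W) = -2/5 + 11*(-1/8) = -2*1/5 - 11/8 = -2/5 - 11/8 = -71/40)
sqrt(-1 + K(T(1), j(E(1)))) = sqrt(-1 - 71/40) = sqrt(-111/40) = I*sqrt(1110)/20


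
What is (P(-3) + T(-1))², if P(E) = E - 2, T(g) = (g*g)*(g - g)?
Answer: 25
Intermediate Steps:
T(g) = 0 (T(g) = g²*0 = 0)
P(E) = -2 + E
(P(-3) + T(-1))² = ((-2 - 3) + 0)² = (-5 + 0)² = (-5)² = 25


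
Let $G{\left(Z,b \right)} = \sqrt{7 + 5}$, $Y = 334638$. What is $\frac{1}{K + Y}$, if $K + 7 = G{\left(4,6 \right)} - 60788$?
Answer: $\frac{91281}{24996662879} - \frac{2 \sqrt{3}}{74989988637} \approx 3.6517 \cdot 10^{-6}$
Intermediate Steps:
$G{\left(Z,b \right)} = 2 \sqrt{3}$ ($G{\left(Z,b \right)} = \sqrt{12} = 2 \sqrt{3}$)
$K = -60795 + 2 \sqrt{3}$ ($K = -7 + \left(2 \sqrt{3} - 60788\right) = -7 - \left(60788 - 2 \sqrt{3}\right) = -60795 + 2 \sqrt{3} \approx -60792.0$)
$\frac{1}{K + Y} = \frac{1}{\left(-60795 + 2 \sqrt{3}\right) + 334638} = \frac{1}{273843 + 2 \sqrt{3}}$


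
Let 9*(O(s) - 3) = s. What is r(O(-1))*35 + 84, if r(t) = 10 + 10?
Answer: 784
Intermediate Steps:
O(s) = 3 + s/9
r(t) = 20
r(O(-1))*35 + 84 = 20*35 + 84 = 700 + 84 = 784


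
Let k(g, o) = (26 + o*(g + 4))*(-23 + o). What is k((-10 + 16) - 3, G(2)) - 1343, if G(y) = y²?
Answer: -2369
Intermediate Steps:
k(g, o) = (-23 + o)*(26 + o*(4 + g)) (k(g, o) = (26 + o*(4 + g))*(-23 + o) = (-23 + o)*(26 + o*(4 + g)))
k((-10 + 16) - 3, G(2)) - 1343 = (-598 - 66*2² + 4*(2²)² + ((-10 + 16) - 3)*(2²)² - 23*((-10 + 16) - 3)*2²) - 1343 = (-598 - 66*4 + 4*4² + (6 - 3)*4² - 23*(6 - 3)*4) - 1343 = (-598 - 264 + 4*16 + 3*16 - 23*3*4) - 1343 = (-598 - 264 + 64 + 48 - 276) - 1343 = -1026 - 1343 = -2369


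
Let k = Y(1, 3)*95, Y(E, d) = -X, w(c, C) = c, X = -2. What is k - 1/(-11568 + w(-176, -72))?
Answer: 2231361/11744 ≈ 190.00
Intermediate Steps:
Y(E, d) = 2 (Y(E, d) = -1*(-2) = 2)
k = 190 (k = 2*95 = 190)
k - 1/(-11568 + w(-176, -72)) = 190 - 1/(-11568 - 176) = 190 - 1/(-11744) = 190 - 1*(-1/11744) = 190 + 1/11744 = 2231361/11744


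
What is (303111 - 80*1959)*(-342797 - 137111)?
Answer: -70254212028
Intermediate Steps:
(303111 - 80*1959)*(-342797 - 137111) = (303111 - 156720)*(-479908) = 146391*(-479908) = -70254212028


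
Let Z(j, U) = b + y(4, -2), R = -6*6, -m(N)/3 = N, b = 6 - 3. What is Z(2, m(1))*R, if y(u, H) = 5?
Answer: -288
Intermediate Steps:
b = 3
m(N) = -3*N
R = -36
Z(j, U) = 8 (Z(j, U) = 3 + 5 = 8)
Z(2, m(1))*R = 8*(-36) = -288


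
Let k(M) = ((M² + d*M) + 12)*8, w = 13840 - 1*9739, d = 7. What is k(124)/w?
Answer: 130048/4101 ≈ 31.711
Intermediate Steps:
w = 4101 (w = 13840 - 9739 = 4101)
k(M) = 96 + 8*M² + 56*M (k(M) = ((M² + 7*M) + 12)*8 = (12 + M² + 7*M)*8 = 96 + 8*M² + 56*M)
k(124)/w = (96 + 8*124² + 56*124)/4101 = (96 + 8*15376 + 6944)*(1/4101) = (96 + 123008 + 6944)*(1/4101) = 130048*(1/4101) = 130048/4101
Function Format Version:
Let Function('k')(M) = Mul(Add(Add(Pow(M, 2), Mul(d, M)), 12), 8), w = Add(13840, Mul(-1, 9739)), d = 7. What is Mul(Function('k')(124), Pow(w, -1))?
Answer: Rational(130048, 4101) ≈ 31.711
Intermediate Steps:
w = 4101 (w = Add(13840, -9739) = 4101)
Function('k')(M) = Add(96, Mul(8, Pow(M, 2)), Mul(56, M)) (Function('k')(M) = Mul(Add(Add(Pow(M, 2), Mul(7, M)), 12), 8) = Mul(Add(12, Pow(M, 2), Mul(7, M)), 8) = Add(96, Mul(8, Pow(M, 2)), Mul(56, M)))
Mul(Function('k')(124), Pow(w, -1)) = Mul(Add(96, Mul(8, Pow(124, 2)), Mul(56, 124)), Pow(4101, -1)) = Mul(Add(96, Mul(8, 15376), 6944), Rational(1, 4101)) = Mul(Add(96, 123008, 6944), Rational(1, 4101)) = Mul(130048, Rational(1, 4101)) = Rational(130048, 4101)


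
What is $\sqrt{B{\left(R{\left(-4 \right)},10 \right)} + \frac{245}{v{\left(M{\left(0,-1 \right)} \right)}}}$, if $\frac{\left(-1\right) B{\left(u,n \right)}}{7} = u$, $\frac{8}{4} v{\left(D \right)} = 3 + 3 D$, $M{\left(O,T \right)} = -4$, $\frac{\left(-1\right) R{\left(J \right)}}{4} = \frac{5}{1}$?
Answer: $\frac{\sqrt{770}}{3} \approx 9.2496$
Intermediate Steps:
$R{\left(J \right)} = -20$ ($R{\left(J \right)} = - 4 \cdot \frac{5}{1} = - 4 \cdot 5 \cdot 1 = \left(-4\right) 5 = -20$)
$v{\left(D \right)} = \frac{3}{2} + \frac{3 D}{2}$ ($v{\left(D \right)} = \frac{3 + 3 D}{2} = \frac{3}{2} + \frac{3 D}{2}$)
$B{\left(u,n \right)} = - 7 u$
$\sqrt{B{\left(R{\left(-4 \right)},10 \right)} + \frac{245}{v{\left(M{\left(0,-1 \right)} \right)}}} = \sqrt{\left(-7\right) \left(-20\right) + \frac{245}{\frac{3}{2} + \frac{3}{2} \left(-4\right)}} = \sqrt{140 + \frac{245}{\frac{3}{2} - 6}} = \sqrt{140 + \frac{245}{- \frac{9}{2}}} = \sqrt{140 + 245 \left(- \frac{2}{9}\right)} = \sqrt{140 - \frac{490}{9}} = \sqrt{\frac{770}{9}} = \frac{\sqrt{770}}{3}$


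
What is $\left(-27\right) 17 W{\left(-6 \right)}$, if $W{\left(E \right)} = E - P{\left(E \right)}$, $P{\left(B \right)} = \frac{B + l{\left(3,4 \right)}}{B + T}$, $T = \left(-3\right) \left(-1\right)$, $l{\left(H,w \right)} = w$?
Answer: $3060$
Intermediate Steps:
$T = 3$
$P{\left(B \right)} = \frac{4 + B}{3 + B}$ ($P{\left(B \right)} = \frac{B + 4}{B + 3} = \frac{4 + B}{3 + B}$)
$W{\left(E \right)} = E - \frac{4 + E}{3 + E}$
$\left(-27\right) 17 W{\left(-6 \right)} = \left(-27\right) 17 \frac{-4 - -6 - 6 \left(3 - 6\right)}{3 - 6} = - 459 \frac{-4 + 6 - -18}{-3} = - 459 \left(- \frac{-4 + 6 + 18}{3}\right) = - 459 \left(\left(- \frac{1}{3}\right) 20\right) = \left(-459\right) \left(- \frac{20}{3}\right) = 3060$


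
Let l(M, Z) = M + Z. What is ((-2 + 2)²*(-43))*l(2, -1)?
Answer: 0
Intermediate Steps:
((-2 + 2)²*(-43))*l(2, -1) = ((-2 + 2)²*(-43))*(2 - 1) = (0²*(-43))*1 = (0*(-43))*1 = 0*1 = 0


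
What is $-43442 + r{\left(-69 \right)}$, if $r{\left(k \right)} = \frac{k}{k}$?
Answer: $-43441$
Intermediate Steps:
$r{\left(k \right)} = 1$
$-43442 + r{\left(-69 \right)} = -43442 + 1 = -43441$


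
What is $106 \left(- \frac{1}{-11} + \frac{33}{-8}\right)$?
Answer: $- \frac{18815}{44} \approx -427.61$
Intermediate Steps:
$106 \left(- \frac{1}{-11} + \frac{33}{-8}\right) = 106 \left(\left(-1\right) \left(- \frac{1}{11}\right) + 33 \left(- \frac{1}{8}\right)\right) = 106 \left(\frac{1}{11} - \frac{33}{8}\right) = 106 \left(- \frac{355}{88}\right) = - \frac{18815}{44}$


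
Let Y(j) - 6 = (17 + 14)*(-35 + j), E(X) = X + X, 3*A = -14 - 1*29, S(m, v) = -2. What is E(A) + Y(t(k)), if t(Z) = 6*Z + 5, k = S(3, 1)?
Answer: -3974/3 ≈ -1324.7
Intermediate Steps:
A = -43/3 (A = (-14 - 1*29)/3 = (-14 - 29)/3 = (⅓)*(-43) = -43/3 ≈ -14.333)
k = -2
E(X) = 2*X
t(Z) = 5 + 6*Z
Y(j) = -1079 + 31*j (Y(j) = 6 + (17 + 14)*(-35 + j) = 6 + 31*(-35 + j) = 6 + (-1085 + 31*j) = -1079 + 31*j)
E(A) + Y(t(k)) = 2*(-43/3) + (-1079 + 31*(5 + 6*(-2))) = -86/3 + (-1079 + 31*(5 - 12)) = -86/3 + (-1079 + 31*(-7)) = -86/3 + (-1079 - 217) = -86/3 - 1296 = -3974/3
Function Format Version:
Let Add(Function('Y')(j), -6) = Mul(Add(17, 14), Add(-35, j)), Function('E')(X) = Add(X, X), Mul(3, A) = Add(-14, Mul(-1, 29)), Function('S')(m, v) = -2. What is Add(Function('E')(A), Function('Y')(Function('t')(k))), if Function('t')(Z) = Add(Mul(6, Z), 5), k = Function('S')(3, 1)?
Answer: Rational(-3974, 3) ≈ -1324.7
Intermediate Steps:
A = Rational(-43, 3) (A = Mul(Rational(1, 3), Add(-14, Mul(-1, 29))) = Mul(Rational(1, 3), Add(-14, -29)) = Mul(Rational(1, 3), -43) = Rational(-43, 3) ≈ -14.333)
k = -2
Function('E')(X) = Mul(2, X)
Function('t')(Z) = Add(5, Mul(6, Z))
Function('Y')(j) = Add(-1079, Mul(31, j)) (Function('Y')(j) = Add(6, Mul(Add(17, 14), Add(-35, j))) = Add(6, Mul(31, Add(-35, j))) = Add(6, Add(-1085, Mul(31, j))) = Add(-1079, Mul(31, j)))
Add(Function('E')(A), Function('Y')(Function('t')(k))) = Add(Mul(2, Rational(-43, 3)), Add(-1079, Mul(31, Add(5, Mul(6, -2))))) = Add(Rational(-86, 3), Add(-1079, Mul(31, Add(5, -12)))) = Add(Rational(-86, 3), Add(-1079, Mul(31, -7))) = Add(Rational(-86, 3), Add(-1079, -217)) = Add(Rational(-86, 3), -1296) = Rational(-3974, 3)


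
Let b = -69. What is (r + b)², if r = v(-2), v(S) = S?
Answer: 5041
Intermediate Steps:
r = -2
(r + b)² = (-2 - 69)² = (-71)² = 5041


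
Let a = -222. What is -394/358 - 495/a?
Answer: 14957/13246 ≈ 1.1292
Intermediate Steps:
-394/358 - 495/a = -394/358 - 495/(-222) = -394*1/358 - 495*(-1/222) = -197/179 + 165/74 = 14957/13246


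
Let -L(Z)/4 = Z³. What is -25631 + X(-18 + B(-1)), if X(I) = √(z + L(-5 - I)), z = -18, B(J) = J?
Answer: -25631 + I*√10994 ≈ -25631.0 + 104.85*I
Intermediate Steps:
L(Z) = -4*Z³
X(I) = √(-18 - 4*(-5 - I)³)
-25631 + X(-18 + B(-1)) = -25631 + √(-18 - 4*(-5 - (-18 - 1))³) = -25631 + √(-18 - 4*(-5 - 1*(-19))³) = -25631 + √(-18 - 4*(-5 + 19)³) = -25631 + √(-18 - 4*14³) = -25631 + √(-18 - 4*2744) = -25631 + √(-18 - 10976) = -25631 + √(-10994) = -25631 + I*√10994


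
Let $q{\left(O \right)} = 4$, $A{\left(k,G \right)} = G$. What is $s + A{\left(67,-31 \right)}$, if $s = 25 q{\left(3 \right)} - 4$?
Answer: $65$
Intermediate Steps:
$s = 96$ ($s = 25 \cdot 4 - 4 = 100 - 4 = 96$)
$s + A{\left(67,-31 \right)} = 96 - 31 = 65$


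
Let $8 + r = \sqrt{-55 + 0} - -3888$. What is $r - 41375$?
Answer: $-37495 + i \sqrt{55} \approx -37495.0 + 7.4162 i$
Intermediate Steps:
$r = 3880 + i \sqrt{55}$ ($r = -8 + \left(\sqrt{-55 + 0} - -3888\right) = -8 + \left(\sqrt{-55} + 3888\right) = -8 + \left(i \sqrt{55} + 3888\right) = -8 + \left(3888 + i \sqrt{55}\right) = 3880 + i \sqrt{55} \approx 3880.0 + 7.4162 i$)
$r - 41375 = \left(3880 + i \sqrt{55}\right) - 41375 = -37495 + i \sqrt{55}$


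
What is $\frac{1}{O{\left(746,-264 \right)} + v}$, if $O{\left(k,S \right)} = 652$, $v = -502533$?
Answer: $- \frac{1}{501881} \approx -1.9925 \cdot 10^{-6}$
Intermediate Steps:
$\frac{1}{O{\left(746,-264 \right)} + v} = \frac{1}{652 - 502533} = \frac{1}{-501881} = - \frac{1}{501881}$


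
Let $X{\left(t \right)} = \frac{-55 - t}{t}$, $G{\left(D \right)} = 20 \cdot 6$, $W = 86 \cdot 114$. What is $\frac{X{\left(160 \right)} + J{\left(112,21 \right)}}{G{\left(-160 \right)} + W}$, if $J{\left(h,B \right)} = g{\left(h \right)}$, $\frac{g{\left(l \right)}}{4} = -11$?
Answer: $- \frac{1451}{317568} \approx -0.0045691$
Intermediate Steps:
$W = 9804$
$g{\left(l \right)} = -44$ ($g{\left(l \right)} = 4 \left(-11\right) = -44$)
$G{\left(D \right)} = 120$
$X{\left(t \right)} = \frac{-55 - t}{t}$
$J{\left(h,B \right)} = -44$
$\frac{X{\left(160 \right)} + J{\left(112,21 \right)}}{G{\left(-160 \right)} + W} = \frac{\frac{-55 - 160}{160} - 44}{120 + 9804} = \frac{\frac{-55 - 160}{160} - 44}{9924} = \left(\frac{1}{160} \left(-215\right) - 44\right) \frac{1}{9924} = \left(- \frac{43}{32} - 44\right) \frac{1}{9924} = \left(- \frac{1451}{32}\right) \frac{1}{9924} = - \frac{1451}{317568}$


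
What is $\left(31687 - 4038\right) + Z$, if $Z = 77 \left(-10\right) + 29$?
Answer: $26908$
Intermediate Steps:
$Z = -741$ ($Z = -770 + 29 = -741$)
$\left(31687 - 4038\right) + Z = \left(31687 - 4038\right) - 741 = 27649 - 741 = 26908$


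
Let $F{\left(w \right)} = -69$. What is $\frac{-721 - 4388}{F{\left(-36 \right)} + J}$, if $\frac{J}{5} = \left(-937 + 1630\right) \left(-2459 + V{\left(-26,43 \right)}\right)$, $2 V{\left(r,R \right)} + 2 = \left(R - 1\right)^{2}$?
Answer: $\frac{131}{140201} \approx 0.00093437$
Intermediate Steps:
$V{\left(r,R \right)} = -1 + \frac{\left(-1 + R\right)^{2}}{2}$ ($V{\left(r,R \right)} = -1 + \frac{\left(R - 1\right)^{2}}{2} = -1 + \frac{\left(-1 + R\right)^{2}}{2}$)
$J = -5467770$ ($J = 5 \left(-937 + 1630\right) \left(-2459 - \left(1 - \frac{\left(-1 + 43\right)^{2}}{2}\right)\right) = 5 \cdot 693 \left(-2459 - \left(1 - \frac{42^{2}}{2}\right)\right) = 5 \cdot 693 \left(-2459 + \left(-1 + \frac{1}{2} \cdot 1764\right)\right) = 5 \cdot 693 \left(-2459 + \left(-1 + 882\right)\right) = 5 \cdot 693 \left(-2459 + 881\right) = 5 \cdot 693 \left(-1578\right) = 5 \left(-1093554\right) = -5467770$)
$\frac{-721 - 4388}{F{\left(-36 \right)} + J} = \frac{-721 - 4388}{-69 - 5467770} = - \frac{5109}{-5467839} = \left(-5109\right) \left(- \frac{1}{5467839}\right) = \frac{131}{140201}$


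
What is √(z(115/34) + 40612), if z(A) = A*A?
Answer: √46960697/34 ≈ 201.55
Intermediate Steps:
z(A) = A²
√(z(115/34) + 40612) = √((115/34)² + 40612) = √(13225/1156 + 40612) = √(46960697/1156) = √46960697/34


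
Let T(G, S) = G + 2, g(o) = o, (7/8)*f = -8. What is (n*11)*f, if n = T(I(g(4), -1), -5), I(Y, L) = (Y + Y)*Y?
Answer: -23936/7 ≈ -3419.4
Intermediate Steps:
f = -64/7 (f = (8/7)*(-8) = -64/7 ≈ -9.1429)
I(Y, L) = 2*Y**2 (I(Y, L) = (2*Y)*Y = 2*Y**2)
T(G, S) = 2 + G
n = 34 (n = 2 + 2*4**2 = 2 + 2*16 = 2 + 32 = 34)
(n*11)*f = (34*11)*(-64/7) = 374*(-64/7) = -23936/7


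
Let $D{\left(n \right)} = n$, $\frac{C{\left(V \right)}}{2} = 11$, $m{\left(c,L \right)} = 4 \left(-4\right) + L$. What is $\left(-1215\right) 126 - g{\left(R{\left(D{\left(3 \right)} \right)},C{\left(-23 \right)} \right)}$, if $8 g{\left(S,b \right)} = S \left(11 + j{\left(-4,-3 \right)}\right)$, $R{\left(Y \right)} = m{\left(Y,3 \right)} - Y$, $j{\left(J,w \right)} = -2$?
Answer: $-153072$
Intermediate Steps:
$m{\left(c,L \right)} = -16 + L$
$C{\left(V \right)} = 22$ ($C{\left(V \right)} = 2 \cdot 11 = 22$)
$R{\left(Y \right)} = -13 - Y$ ($R{\left(Y \right)} = \left(-16 + 3\right) - Y = -13 - Y$)
$g{\left(S,b \right)} = \frac{9 S}{8}$ ($g{\left(S,b \right)} = \frac{S \left(11 - 2\right)}{8} = \frac{S 9}{8} = \frac{9 S}{8}$)
$\left(-1215\right) 126 - g{\left(R{\left(D{\left(3 \right)} \right)},C{\left(-23 \right)} \right)} = \left(-1215\right) 126 - \frac{9 \left(-13 - 3\right)}{8} = -153090 - \frac{9 \left(-13 - 3\right)}{8} = -153090 - \frac{9}{8} \left(-16\right) = -153090 - -18 = -153090 + 18 = -153072$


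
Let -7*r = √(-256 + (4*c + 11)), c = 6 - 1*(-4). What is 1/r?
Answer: 7*I*√205/205 ≈ 0.4889*I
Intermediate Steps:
c = 10 (c = 6 + 4 = 10)
r = -I*√205/7 (r = -√(-256 + (4*10 + 11))/7 = -√(-256 + (40 + 11))/7 = -√(-256 + 51)/7 = -I*√205/7 ≈ -2.0454*I)
1/r = 1/(-I*√205/7) = 7*I*√205/205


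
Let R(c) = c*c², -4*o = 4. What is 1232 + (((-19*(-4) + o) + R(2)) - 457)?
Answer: 858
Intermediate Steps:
o = -1 (o = -¼*4 = -1)
R(c) = c³
1232 + (((-19*(-4) + o) + R(2)) - 457) = 1232 + (((-19*(-4) - 1) + 2³) - 457) = 1232 + (((76 - 1) + 8) - 457) = 1232 + ((75 + 8) - 457) = 1232 + (83 - 457) = 1232 - 374 = 858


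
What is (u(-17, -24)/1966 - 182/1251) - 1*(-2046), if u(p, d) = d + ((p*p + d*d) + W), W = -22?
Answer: 5032734193/2459466 ≈ 2046.3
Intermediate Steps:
u(p, d) = -22 + d + d² + p² (u(p, d) = d + ((p*p + d*d) - 22) = d + ((p² + d²) - 22) = d + ((d² + p²) - 22) = d + (-22 + d² + p²) = -22 + d + d² + p²)
(u(-17, -24)/1966 - 182/1251) - 1*(-2046) = ((-22 - 24 + (-24)² + (-17)²)/1966 - 182/1251) - 1*(-2046) = ((-22 - 24 + 576 + 289)*(1/1966) - 182*1/1251) + 2046 = (819*(1/1966) - 182/1251) + 2046 = (819/1966 - 182/1251) + 2046 = 666757/2459466 + 2046 = 5032734193/2459466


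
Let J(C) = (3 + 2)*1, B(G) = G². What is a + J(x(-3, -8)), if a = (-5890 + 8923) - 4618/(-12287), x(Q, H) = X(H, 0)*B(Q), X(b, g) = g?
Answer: 37332524/12287 ≈ 3038.4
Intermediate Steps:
x(Q, H) = 0 (x(Q, H) = 0*Q² = 0)
a = 37271089/12287 (a = 3033 - 4618*(-1/12287) = 3033 + 4618/12287 = 37271089/12287 ≈ 3033.4)
J(C) = 5 (J(C) = 5*1 = 5)
a + J(x(-3, -8)) = 37271089/12287 + 5 = 37332524/12287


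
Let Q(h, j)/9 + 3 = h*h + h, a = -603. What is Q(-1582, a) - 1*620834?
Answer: 21889417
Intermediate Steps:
Q(h, j) = -27 + 9*h + 9*h² (Q(h, j) = -27 + 9*(h*h + h) = -27 + 9*(h² + h) = -27 + 9*(h + h²) = -27 + (9*h + 9*h²) = -27 + 9*h + 9*h²)
Q(-1582, a) - 1*620834 = (-27 + 9*(-1582) + 9*(-1582)²) - 1*620834 = (-27 - 14238 + 9*2502724) - 620834 = (-27 - 14238 + 22524516) - 620834 = 22510251 - 620834 = 21889417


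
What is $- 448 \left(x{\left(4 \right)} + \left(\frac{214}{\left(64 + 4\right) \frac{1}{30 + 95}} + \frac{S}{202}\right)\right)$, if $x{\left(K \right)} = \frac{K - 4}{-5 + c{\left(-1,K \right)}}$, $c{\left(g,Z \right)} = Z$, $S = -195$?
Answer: $- \frac{301853440}{1717} \approx -1.758 \cdot 10^{5}$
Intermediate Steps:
$x{\left(K \right)} = \frac{-4 + K}{-5 + K}$ ($x{\left(K \right)} = \frac{K - 4}{-5 + K} = \frac{-4 + K}{-5 + K}$)
$- 448 \left(x{\left(4 \right)} + \left(\frac{214}{\left(64 + 4\right) \frac{1}{30 + 95}} + \frac{S}{202}\right)\right) = - 448 \left(\frac{-4 + 4}{-5 + 4} + \left(\frac{214}{\left(64 + 4\right) \frac{1}{30 + 95}} - \frac{195}{202}\right)\right) = - 448 \left(\frac{1}{-1} \cdot 0 + \left(\frac{214}{68 \cdot \frac{1}{125}} - \frac{195}{202}\right)\right) = - 448 \left(\left(-1\right) 0 - \left(\frac{195}{202} - \frac{214}{68 \cdot \frac{1}{125}}\right)\right) = - 448 \left(0 - \left(\frac{195}{202} - \frac{214}{\frac{68}{125}}\right)\right) = - 448 \left(0 + \left(214 \cdot \frac{125}{68} - \frac{195}{202}\right)\right) = - 448 \left(0 + \left(\frac{13375}{34} - \frac{195}{202}\right)\right) = - 448 \left(0 + \frac{673780}{1717}\right) = \left(-448\right) \frac{673780}{1717} = - \frac{301853440}{1717}$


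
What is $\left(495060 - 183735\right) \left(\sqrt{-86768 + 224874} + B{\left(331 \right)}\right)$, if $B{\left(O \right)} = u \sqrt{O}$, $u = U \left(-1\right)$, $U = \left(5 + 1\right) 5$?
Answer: $- 9339750 \sqrt{331} + 311325 \sqrt{138106} \approx -5.4225 \cdot 10^{7}$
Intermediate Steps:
$U = 30$ ($U = 6 \cdot 5 = 30$)
$u = -30$ ($u = 30 \left(-1\right) = -30$)
$B{\left(O \right)} = - 30 \sqrt{O}$
$\left(495060 - 183735\right) \left(\sqrt{-86768 + 224874} + B{\left(331 \right)}\right) = \left(495060 - 183735\right) \left(\sqrt{-86768 + 224874} - 30 \sqrt{331}\right) = 311325 \left(\sqrt{138106} - 30 \sqrt{331}\right) = - 9339750 \sqrt{331} + 311325 \sqrt{138106}$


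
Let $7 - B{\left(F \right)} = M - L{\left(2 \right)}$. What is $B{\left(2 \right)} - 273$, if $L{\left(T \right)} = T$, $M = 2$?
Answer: $-266$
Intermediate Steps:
$B{\left(F \right)} = 7$ ($B{\left(F \right)} = 7 - \left(2 - 2\right) = 7 - 0 = 7 + 0 = 7$)
$B{\left(2 \right)} - 273 = 7 - 273 = -266$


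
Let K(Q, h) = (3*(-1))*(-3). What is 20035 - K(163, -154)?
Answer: 20026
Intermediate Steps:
K(Q, h) = 9 (K(Q, h) = -3*(-3) = 9)
20035 - K(163, -154) = 20035 - 1*9 = 20035 - 9 = 20026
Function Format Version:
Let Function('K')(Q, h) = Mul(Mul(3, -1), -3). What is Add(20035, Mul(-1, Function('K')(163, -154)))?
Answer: 20026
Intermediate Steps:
Function('K')(Q, h) = 9 (Function('K')(Q, h) = Mul(-3, -3) = 9)
Add(20035, Mul(-1, Function('K')(163, -154))) = Add(20035, Mul(-1, 9)) = Add(20035, -9) = 20026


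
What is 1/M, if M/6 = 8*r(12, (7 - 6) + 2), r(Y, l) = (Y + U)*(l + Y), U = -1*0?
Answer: 1/8640 ≈ 0.00011574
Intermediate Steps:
U = 0
r(Y, l) = Y*(Y + l) (r(Y, l) = (Y + 0)*(l + Y) = Y*(Y + l))
M = 8640 (M = 6*(8*(12*(12 + ((7 - 6) + 2)))) = 6*(8*(12*(12 + (1 + 2)))) = 6*(8*(12*(12 + 3))) = 6*(8*(12*15)) = 6*(8*180) = 6*1440 = 8640)
1/M = 1/8640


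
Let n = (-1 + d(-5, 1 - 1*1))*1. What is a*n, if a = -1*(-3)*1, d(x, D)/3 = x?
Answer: -48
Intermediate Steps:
d(x, D) = 3*x
a = 3 (a = 3*1 = 3)
n = -16 (n = (-1 + 3*(-5))*1 = (-1 - 15)*1 = -16*1 = -16)
a*n = 3*(-16) = -48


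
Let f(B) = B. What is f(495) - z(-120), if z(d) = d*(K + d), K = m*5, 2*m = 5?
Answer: -12405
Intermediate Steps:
m = 5/2 (m = (½)*5 = 5/2 ≈ 2.5000)
K = 25/2 (K = (5/2)*5 = 25/2 ≈ 12.500)
z(d) = d*(25/2 + d)
f(495) - z(-120) = 495 - (-120)*(25 + 2*(-120))/2 = 495 - (-120)*(25 - 240)/2 = 495 - (-120)*(-215)/2 = 495 - 1*12900 = 495 - 12900 = -12405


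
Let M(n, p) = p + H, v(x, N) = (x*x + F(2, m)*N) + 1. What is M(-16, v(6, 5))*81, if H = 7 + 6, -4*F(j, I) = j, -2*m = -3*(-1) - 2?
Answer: 7695/2 ≈ 3847.5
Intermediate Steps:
m = -½ (m = -(-3*(-1) - 2)/2 = -(3 - 2)/2 = -½*1 = -½ ≈ -0.50000)
F(j, I) = -j/4
v(x, N) = 1 + x² - N/2 (v(x, N) = (x*x + (-¼*2)*N) + 1 = (x² - N/2) + 1 = 1 + x² - N/2)
H = 13
M(n, p) = 13 + p (M(n, p) = p + 13 = 13 + p)
M(-16, v(6, 5))*81 = (13 + (1 + 6² - ½*5))*81 = (13 + (1 + 36 - 5/2))*81 = (13 + 69/2)*81 = (95/2)*81 = 7695/2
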